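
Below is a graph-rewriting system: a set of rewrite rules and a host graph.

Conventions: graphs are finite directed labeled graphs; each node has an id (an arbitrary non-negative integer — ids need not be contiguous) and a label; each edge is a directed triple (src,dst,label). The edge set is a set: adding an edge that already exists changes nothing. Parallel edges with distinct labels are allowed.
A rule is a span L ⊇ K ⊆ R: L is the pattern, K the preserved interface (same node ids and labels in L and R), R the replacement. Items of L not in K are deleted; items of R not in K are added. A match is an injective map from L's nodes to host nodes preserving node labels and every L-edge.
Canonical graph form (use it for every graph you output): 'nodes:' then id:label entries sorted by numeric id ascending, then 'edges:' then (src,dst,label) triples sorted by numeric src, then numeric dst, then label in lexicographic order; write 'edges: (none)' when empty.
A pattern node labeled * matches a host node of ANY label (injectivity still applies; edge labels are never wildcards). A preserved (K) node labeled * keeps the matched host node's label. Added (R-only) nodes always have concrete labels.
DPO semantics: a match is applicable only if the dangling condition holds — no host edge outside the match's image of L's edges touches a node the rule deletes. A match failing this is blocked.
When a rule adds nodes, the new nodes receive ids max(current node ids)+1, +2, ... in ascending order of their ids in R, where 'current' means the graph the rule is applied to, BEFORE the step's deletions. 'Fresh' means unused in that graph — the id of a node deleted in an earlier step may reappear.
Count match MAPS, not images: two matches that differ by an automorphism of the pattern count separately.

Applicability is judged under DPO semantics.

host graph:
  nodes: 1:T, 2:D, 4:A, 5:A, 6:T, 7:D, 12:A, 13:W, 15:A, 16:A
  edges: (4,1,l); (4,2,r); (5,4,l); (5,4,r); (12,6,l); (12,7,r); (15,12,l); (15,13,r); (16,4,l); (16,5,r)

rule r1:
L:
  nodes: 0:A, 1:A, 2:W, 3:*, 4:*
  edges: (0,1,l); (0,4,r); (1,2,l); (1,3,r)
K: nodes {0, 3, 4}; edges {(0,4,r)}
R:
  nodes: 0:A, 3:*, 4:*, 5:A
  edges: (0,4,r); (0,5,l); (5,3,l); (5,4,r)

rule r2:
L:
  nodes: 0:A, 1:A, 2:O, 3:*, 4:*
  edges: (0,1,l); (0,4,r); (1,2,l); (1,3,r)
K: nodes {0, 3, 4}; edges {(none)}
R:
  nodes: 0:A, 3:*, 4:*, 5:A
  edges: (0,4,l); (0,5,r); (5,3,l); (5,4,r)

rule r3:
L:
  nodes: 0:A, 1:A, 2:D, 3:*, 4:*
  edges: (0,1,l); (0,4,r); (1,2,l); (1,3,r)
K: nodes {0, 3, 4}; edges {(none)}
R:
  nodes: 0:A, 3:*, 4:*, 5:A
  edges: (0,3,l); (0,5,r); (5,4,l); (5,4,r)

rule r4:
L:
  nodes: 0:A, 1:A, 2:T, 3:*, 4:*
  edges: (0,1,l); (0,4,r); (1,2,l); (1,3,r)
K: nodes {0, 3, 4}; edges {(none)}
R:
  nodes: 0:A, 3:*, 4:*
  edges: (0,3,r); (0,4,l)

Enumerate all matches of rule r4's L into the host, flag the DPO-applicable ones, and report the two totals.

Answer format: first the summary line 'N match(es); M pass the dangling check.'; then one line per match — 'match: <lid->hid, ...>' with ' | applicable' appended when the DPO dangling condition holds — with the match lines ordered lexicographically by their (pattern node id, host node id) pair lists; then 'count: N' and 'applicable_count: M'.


2 match(es); 1 pass the dangling check.
match: 0->15, 1->12, 2->6, 3->7, 4->13 | applicable
match: 0->16, 1->4, 2->1, 3->2, 4->5
count: 2
applicable_count: 1


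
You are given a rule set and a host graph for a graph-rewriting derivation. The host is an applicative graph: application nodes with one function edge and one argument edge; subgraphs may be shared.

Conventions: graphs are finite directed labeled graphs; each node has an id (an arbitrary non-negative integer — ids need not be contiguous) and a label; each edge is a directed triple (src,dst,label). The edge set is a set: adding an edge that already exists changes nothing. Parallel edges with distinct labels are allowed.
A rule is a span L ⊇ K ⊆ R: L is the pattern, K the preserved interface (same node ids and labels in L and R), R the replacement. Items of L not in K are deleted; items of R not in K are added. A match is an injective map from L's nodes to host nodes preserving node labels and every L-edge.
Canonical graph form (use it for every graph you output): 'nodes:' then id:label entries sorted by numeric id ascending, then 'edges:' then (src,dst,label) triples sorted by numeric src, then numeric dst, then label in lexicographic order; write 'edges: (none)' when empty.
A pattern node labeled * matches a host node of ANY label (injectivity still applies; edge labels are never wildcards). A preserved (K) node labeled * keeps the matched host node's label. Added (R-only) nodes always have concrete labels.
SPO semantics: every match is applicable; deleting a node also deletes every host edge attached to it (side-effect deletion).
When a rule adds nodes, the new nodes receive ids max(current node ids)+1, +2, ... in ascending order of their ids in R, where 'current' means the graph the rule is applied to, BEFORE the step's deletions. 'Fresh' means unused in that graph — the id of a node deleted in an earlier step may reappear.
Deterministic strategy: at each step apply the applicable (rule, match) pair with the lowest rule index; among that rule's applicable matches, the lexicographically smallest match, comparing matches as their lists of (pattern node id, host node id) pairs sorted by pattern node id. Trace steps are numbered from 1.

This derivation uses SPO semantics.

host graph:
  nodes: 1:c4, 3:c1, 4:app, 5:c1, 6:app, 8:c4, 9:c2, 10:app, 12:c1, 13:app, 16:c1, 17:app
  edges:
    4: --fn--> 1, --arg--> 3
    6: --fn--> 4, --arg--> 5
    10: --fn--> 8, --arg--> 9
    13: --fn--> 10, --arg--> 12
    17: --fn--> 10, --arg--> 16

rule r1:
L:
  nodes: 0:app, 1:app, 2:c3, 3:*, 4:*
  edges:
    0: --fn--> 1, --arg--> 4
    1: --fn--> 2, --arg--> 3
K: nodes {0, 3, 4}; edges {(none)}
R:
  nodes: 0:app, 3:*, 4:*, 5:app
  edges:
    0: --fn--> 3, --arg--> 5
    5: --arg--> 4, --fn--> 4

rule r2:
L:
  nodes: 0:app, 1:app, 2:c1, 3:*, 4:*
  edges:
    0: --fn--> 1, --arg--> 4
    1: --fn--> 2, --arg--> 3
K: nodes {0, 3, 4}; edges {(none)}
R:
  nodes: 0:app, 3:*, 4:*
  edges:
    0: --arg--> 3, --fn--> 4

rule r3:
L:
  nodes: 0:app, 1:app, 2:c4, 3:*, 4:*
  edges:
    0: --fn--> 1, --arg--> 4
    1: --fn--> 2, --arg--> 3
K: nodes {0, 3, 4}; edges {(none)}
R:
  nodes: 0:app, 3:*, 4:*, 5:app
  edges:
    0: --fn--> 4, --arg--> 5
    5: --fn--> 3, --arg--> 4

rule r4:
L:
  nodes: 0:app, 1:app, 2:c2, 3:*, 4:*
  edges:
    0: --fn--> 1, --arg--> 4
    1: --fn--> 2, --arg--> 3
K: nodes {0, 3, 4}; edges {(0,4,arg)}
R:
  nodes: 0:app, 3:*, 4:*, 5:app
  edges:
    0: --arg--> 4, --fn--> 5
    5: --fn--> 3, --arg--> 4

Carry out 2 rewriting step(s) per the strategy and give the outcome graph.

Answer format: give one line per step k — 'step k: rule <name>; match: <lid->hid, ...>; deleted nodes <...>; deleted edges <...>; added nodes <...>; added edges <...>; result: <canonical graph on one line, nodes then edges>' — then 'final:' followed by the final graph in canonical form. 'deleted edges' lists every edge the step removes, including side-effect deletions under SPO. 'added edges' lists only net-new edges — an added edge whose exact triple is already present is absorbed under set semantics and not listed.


step 1: rule r3; match: 0->6, 1->4, 2->1, 3->3, 4->5; deleted nodes 1, 4; deleted edges (4,1,fn); (4,3,arg); (6,4,fn); (6,5,arg); added nodes 18; added edges (6,5,fn); (6,18,arg); (18,3,fn); (18,5,arg); result: nodes: 3:c1, 5:c1, 6:app, 8:c4, 9:c2, 10:app, 12:c1, 13:app, 16:c1, 17:app, 18:app edges: (6,5,fn); (6,18,arg); (10,8,fn); (10,9,arg); (13,10,fn); (13,12,arg); (17,10,fn); (17,16,arg); (18,3,fn); (18,5,arg)
step 2: rule r3; match: 0->13, 1->10, 2->8, 3->9, 4->12; deleted nodes 8, 10; deleted edges (10,8,fn); (10,9,arg); (13,10,fn); (13,12,arg); (17,10,fn); added nodes 19; added edges (13,12,fn); (13,19,arg); (19,9,fn); (19,12,arg); result: nodes: 3:c1, 5:c1, 6:app, 9:c2, 12:c1, 13:app, 16:c1, 17:app, 18:app, 19:app edges: (6,5,fn); (6,18,arg); (13,12,fn); (13,19,arg); (17,16,arg); (18,3,fn); (18,5,arg); (19,9,fn); (19,12,arg)
final:
nodes: 3:c1, 5:c1, 6:app, 9:c2, 12:c1, 13:app, 16:c1, 17:app, 18:app, 19:app
edges: (6,5,fn); (6,18,arg); (13,12,fn); (13,19,arg); (17,16,arg); (18,3,fn); (18,5,arg); (19,9,fn); (19,12,arg)


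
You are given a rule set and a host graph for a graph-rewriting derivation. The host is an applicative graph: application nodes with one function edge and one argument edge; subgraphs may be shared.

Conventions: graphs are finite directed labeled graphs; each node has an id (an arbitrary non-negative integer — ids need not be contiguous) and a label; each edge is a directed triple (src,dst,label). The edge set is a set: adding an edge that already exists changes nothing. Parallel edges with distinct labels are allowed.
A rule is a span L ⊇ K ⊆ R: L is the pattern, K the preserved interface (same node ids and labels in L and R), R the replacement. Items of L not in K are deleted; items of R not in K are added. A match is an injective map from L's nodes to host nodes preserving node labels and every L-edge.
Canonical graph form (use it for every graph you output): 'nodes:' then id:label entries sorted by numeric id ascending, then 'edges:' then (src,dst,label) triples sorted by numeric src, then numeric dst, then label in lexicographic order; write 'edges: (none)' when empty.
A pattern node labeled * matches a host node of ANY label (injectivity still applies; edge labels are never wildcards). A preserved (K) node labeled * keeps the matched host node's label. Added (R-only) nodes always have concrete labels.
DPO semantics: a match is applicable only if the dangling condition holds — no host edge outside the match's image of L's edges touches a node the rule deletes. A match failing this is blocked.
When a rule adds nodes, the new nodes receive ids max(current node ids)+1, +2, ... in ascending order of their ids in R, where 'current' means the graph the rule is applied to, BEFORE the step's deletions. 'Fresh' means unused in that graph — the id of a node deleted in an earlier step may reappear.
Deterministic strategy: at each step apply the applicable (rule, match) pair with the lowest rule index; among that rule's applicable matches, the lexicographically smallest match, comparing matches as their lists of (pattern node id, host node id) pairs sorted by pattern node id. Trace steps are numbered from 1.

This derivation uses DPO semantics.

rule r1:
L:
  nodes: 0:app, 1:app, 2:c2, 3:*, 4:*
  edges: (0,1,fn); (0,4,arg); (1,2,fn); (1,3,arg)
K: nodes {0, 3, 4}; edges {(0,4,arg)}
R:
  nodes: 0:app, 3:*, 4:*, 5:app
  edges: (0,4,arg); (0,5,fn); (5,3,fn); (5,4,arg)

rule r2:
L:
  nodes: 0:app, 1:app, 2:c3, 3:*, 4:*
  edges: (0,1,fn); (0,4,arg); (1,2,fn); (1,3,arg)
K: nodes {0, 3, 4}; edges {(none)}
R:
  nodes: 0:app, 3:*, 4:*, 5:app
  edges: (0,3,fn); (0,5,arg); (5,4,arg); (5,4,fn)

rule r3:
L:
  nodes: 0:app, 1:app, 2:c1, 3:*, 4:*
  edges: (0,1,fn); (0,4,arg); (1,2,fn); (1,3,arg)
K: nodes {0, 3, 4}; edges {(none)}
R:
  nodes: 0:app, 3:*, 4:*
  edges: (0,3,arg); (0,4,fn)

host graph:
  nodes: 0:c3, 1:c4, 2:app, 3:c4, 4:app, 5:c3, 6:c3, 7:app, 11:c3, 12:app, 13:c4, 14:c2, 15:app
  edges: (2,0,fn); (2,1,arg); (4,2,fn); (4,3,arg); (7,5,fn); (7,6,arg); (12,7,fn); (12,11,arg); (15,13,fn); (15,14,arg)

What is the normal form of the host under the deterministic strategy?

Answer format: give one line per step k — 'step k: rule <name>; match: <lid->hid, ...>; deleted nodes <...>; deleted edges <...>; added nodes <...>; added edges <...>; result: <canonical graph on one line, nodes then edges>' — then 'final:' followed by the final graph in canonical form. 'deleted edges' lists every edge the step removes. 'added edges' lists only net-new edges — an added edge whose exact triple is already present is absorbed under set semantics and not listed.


step 1: rule r2; match: 0->4, 1->2, 2->0, 3->1, 4->3; deleted nodes 0, 2; deleted edges (2,0,fn); (2,1,arg); (4,2,fn); (4,3,arg); added nodes 16; added edges (4,1,fn); (4,16,arg); (16,3,arg); (16,3,fn); result: nodes: 1:c4, 3:c4, 4:app, 5:c3, 6:c3, 7:app, 11:c3, 12:app, 13:c4, 14:c2, 15:app, 16:app edges: (4,1,fn); (4,16,arg); (7,5,fn); (7,6,arg); (12,7,fn); (12,11,arg); (15,13,fn); (15,14,arg); (16,3,arg); (16,3,fn)
step 2: rule r2; match: 0->12, 1->7, 2->5, 3->6, 4->11; deleted nodes 5, 7; deleted edges (7,5,fn); (7,6,arg); (12,7,fn); (12,11,arg); added nodes 17; added edges (12,6,fn); (12,17,arg); (17,11,arg); (17,11,fn); result: nodes: 1:c4, 3:c4, 4:app, 6:c3, 11:c3, 12:app, 13:c4, 14:c2, 15:app, 16:app, 17:app edges: (4,1,fn); (4,16,arg); (12,6,fn); (12,17,arg); (15,13,fn); (15,14,arg); (16,3,arg); (16,3,fn); (17,11,arg); (17,11,fn)
final:
nodes: 1:c4, 3:c4, 4:app, 6:c3, 11:c3, 12:app, 13:c4, 14:c2, 15:app, 16:app, 17:app
edges: (4,1,fn); (4,16,arg); (12,6,fn); (12,17,arg); (15,13,fn); (15,14,arg); (16,3,arg); (16,3,fn); (17,11,arg); (17,11,fn)


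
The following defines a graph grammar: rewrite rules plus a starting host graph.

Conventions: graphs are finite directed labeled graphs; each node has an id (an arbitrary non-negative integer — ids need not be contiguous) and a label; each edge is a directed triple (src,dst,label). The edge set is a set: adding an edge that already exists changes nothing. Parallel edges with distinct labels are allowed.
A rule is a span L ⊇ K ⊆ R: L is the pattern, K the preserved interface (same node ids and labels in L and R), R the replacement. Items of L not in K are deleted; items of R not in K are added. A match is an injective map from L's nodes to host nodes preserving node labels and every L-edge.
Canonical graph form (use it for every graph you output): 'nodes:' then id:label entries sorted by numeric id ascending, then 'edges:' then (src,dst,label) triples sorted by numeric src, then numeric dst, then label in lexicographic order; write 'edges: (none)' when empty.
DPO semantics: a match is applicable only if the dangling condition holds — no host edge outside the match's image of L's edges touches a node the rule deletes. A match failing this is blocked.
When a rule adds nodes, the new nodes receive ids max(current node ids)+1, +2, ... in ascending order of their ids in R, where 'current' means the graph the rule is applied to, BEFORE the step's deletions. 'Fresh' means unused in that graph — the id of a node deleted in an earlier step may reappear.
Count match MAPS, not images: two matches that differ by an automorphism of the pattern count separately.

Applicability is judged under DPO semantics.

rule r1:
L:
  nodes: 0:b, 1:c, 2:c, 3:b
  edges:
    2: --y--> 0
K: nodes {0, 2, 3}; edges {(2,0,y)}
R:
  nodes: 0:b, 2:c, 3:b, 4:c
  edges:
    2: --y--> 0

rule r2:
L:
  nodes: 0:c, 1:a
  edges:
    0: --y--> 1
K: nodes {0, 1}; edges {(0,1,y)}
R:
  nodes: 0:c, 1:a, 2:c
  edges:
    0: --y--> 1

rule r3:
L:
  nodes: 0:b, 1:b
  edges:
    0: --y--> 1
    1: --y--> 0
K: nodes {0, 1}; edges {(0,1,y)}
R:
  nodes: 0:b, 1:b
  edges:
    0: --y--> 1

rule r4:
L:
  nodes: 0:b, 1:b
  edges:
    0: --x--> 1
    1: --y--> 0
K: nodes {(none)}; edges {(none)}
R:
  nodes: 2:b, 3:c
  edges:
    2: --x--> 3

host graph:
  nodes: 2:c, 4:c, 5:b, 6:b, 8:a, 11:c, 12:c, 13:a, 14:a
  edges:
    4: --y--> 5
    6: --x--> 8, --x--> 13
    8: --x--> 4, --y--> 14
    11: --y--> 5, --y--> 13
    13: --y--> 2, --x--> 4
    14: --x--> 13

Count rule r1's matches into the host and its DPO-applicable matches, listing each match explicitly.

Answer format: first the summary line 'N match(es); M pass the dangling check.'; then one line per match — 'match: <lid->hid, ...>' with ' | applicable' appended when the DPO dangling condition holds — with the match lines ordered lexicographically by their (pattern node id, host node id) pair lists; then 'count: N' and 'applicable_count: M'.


6 match(es); 2 pass the dangling check.
match: 0->5, 1->2, 2->4, 3->6
match: 0->5, 1->2, 2->11, 3->6
match: 0->5, 1->4, 2->11, 3->6
match: 0->5, 1->11, 2->4, 3->6
match: 0->5, 1->12, 2->4, 3->6 | applicable
match: 0->5, 1->12, 2->11, 3->6 | applicable
count: 6
applicable_count: 2


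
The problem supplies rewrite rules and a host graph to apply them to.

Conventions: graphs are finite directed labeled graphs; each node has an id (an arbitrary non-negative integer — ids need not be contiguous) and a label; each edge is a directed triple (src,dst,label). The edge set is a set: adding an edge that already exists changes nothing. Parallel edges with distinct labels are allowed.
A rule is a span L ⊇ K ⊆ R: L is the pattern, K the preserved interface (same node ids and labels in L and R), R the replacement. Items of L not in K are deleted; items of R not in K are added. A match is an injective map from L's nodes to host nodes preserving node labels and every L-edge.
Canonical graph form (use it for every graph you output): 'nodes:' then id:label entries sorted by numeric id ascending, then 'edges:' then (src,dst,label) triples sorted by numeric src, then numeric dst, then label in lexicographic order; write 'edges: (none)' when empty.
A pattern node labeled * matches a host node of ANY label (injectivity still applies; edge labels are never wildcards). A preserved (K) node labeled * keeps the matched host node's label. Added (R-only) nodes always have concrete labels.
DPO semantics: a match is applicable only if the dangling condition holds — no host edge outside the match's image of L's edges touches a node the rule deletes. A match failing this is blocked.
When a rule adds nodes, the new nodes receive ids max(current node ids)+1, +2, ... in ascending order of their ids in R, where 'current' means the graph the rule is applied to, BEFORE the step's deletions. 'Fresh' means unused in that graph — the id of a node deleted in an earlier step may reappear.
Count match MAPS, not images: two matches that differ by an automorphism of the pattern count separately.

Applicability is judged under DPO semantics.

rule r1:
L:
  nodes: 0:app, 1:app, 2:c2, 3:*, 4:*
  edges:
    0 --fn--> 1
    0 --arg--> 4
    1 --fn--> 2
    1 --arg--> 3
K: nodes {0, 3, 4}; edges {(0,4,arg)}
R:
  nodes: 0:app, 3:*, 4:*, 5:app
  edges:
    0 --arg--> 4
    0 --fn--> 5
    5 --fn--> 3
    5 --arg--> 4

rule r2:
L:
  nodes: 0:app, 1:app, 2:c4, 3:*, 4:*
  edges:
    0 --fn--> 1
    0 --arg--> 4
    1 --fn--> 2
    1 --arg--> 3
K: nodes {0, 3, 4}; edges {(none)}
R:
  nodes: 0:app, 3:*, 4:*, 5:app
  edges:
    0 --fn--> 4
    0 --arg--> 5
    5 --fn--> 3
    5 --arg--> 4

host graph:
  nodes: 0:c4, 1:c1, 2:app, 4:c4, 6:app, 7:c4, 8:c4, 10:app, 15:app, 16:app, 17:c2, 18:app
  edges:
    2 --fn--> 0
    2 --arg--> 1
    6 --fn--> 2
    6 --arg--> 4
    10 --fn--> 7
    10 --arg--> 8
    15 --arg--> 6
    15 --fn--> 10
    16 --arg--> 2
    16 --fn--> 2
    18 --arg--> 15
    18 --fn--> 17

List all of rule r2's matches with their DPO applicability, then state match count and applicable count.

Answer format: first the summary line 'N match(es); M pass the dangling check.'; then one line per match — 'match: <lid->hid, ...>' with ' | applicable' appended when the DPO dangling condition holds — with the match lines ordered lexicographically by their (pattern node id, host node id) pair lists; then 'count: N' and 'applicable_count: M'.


2 match(es); 1 pass the dangling check.
match: 0->6, 1->2, 2->0, 3->1, 4->4
match: 0->15, 1->10, 2->7, 3->8, 4->6 | applicable
count: 2
applicable_count: 1


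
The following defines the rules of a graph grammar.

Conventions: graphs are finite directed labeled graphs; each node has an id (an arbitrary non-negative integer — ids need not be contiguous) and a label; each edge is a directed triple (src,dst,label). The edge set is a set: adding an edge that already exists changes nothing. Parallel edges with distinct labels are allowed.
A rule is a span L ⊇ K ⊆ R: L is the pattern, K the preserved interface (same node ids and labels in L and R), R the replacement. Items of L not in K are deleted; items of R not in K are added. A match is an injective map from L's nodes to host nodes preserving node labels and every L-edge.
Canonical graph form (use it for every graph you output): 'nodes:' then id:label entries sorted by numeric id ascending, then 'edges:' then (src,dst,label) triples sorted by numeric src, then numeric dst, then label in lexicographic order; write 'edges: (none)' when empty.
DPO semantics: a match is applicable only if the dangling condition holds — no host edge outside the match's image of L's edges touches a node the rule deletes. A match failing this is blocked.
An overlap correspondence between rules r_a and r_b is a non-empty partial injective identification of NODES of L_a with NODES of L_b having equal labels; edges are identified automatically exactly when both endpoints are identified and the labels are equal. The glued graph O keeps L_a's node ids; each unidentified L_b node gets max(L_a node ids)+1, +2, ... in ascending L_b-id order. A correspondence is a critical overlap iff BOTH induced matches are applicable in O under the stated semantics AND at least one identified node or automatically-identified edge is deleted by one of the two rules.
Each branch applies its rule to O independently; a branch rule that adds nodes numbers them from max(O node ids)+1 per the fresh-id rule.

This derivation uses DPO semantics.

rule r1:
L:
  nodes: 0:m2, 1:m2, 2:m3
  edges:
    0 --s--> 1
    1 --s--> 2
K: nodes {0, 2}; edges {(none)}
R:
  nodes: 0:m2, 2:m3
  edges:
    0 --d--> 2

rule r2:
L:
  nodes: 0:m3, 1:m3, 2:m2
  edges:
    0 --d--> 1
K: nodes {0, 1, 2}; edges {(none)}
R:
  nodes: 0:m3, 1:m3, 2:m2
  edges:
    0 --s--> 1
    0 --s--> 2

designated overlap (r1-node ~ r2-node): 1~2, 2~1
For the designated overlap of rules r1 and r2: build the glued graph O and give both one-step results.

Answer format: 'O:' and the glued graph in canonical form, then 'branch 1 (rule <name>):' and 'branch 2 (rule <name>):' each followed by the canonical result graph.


O:
nodes: 0:m2, 1:m2, 2:m3, 3:m3
edges: (0,1,s); (1,2,s); (3,2,d)
branch 1 (rule r1):
nodes: 0:m2, 2:m3, 3:m3
edges: (0,2,d); (3,2,d)
branch 2 (rule r2):
nodes: 0:m2, 1:m2, 2:m3, 3:m3
edges: (0,1,s); (1,2,s); (3,1,s); (3,2,s)


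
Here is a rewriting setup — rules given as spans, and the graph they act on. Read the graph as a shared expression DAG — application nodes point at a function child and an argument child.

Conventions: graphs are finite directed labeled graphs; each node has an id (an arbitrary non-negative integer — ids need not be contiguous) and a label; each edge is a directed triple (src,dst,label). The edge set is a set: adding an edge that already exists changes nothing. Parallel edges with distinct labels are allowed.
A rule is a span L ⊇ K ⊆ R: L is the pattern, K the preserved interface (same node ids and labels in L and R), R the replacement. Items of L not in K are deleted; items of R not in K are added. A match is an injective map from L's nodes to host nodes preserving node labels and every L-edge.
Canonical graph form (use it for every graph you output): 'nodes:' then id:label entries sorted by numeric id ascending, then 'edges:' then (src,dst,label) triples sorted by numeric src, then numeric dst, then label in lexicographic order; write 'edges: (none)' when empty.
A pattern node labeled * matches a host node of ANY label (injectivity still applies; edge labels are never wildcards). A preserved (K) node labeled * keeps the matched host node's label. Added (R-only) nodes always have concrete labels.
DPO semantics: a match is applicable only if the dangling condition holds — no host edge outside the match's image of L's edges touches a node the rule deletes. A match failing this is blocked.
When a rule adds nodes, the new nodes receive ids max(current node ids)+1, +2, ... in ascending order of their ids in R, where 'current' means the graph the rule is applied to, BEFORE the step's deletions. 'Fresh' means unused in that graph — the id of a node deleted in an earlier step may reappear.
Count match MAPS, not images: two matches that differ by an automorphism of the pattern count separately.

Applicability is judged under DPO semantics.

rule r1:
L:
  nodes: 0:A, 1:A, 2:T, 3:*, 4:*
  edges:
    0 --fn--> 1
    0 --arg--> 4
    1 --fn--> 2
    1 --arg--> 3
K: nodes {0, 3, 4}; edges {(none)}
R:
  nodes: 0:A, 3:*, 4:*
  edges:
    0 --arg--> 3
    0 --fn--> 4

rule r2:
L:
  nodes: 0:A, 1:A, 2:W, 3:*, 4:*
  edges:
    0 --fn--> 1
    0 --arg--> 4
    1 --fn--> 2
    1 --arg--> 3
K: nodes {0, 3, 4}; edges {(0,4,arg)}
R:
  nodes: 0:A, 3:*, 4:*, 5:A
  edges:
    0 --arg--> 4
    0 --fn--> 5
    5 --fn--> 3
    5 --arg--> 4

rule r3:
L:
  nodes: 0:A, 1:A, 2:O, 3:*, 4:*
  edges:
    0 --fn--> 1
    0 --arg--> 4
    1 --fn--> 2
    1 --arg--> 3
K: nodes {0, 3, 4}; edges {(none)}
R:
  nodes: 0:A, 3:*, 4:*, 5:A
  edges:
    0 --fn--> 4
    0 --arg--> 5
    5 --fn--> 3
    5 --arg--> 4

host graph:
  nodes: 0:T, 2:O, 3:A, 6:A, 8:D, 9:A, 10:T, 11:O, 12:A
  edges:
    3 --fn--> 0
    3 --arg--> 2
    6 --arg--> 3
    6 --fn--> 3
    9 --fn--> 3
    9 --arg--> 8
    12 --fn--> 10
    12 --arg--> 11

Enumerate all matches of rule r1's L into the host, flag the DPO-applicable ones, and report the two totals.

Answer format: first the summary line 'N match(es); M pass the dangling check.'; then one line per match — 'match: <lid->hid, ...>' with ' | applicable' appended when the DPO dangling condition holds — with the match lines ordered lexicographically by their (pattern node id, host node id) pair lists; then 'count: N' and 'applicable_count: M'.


1 match(es); 0 pass the dangling check.
match: 0->9, 1->3, 2->0, 3->2, 4->8
count: 1
applicable_count: 0


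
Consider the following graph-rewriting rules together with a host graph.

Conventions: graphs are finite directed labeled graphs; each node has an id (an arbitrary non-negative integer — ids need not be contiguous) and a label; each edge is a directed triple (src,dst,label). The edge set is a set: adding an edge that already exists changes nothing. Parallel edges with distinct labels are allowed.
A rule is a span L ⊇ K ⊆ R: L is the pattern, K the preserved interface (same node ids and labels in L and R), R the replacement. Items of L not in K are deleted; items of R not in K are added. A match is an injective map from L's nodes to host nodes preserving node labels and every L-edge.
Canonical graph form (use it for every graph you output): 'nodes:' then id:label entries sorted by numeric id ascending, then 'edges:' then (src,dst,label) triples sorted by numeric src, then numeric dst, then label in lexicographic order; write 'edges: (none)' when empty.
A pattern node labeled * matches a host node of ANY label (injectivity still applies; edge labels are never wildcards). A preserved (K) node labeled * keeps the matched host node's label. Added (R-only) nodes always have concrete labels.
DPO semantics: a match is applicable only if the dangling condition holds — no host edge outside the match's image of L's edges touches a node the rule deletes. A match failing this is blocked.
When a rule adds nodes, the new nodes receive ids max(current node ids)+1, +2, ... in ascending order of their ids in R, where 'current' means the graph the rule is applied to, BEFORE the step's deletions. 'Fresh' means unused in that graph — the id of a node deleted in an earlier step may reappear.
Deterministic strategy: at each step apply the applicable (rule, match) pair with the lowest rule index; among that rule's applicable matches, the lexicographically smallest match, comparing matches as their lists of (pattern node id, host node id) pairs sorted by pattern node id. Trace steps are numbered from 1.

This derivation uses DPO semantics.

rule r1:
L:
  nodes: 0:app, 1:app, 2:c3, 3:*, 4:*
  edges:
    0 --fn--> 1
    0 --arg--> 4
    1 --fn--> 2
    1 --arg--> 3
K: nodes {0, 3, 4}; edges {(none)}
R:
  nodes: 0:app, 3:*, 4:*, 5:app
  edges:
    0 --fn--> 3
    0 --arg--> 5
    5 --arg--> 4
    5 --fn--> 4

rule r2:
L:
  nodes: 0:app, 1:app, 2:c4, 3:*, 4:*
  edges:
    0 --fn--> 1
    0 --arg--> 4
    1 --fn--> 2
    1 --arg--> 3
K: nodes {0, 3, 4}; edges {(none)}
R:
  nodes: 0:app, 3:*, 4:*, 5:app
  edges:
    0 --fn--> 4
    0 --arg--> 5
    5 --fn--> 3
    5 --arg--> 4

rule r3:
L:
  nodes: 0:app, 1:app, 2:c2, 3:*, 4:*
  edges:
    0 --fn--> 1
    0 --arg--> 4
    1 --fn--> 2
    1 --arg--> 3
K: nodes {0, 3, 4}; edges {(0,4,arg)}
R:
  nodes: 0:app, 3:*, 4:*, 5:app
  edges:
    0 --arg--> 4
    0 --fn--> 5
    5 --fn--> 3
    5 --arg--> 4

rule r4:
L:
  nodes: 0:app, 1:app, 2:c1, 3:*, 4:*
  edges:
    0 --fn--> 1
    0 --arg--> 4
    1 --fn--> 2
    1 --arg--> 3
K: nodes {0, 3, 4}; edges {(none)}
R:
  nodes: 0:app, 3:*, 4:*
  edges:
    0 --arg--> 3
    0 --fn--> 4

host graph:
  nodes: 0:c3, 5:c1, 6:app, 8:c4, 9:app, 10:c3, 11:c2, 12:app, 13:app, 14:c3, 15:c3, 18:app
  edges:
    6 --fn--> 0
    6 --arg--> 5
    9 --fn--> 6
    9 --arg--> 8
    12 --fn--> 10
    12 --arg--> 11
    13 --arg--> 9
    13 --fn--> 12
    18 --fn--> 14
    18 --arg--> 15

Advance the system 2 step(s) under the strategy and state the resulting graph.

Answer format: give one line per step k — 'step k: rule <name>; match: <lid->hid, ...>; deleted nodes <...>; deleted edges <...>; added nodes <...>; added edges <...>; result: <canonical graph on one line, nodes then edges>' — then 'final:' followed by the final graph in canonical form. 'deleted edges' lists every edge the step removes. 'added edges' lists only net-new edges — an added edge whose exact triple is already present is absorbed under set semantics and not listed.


step 1: rule r1; match: 0->9, 1->6, 2->0, 3->5, 4->8; deleted nodes 0, 6; deleted edges (6,0,fn); (6,5,arg); (9,6,fn); (9,8,arg); added nodes 19; added edges (9,5,fn); (9,19,arg); (19,8,arg); (19,8,fn); result: nodes: 5:c1, 8:c4, 9:app, 10:c3, 11:c2, 12:app, 13:app, 14:c3, 15:c3, 18:app, 19:app edges: (9,5,fn); (9,19,arg); (12,10,fn); (12,11,arg); (13,9,arg); (13,12,fn); (18,14,fn); (18,15,arg); (19,8,arg); (19,8,fn)
step 2: rule r1; match: 0->13, 1->12, 2->10, 3->11, 4->9; deleted nodes 10, 12; deleted edges (12,10,fn); (12,11,arg); (13,9,arg); (13,12,fn); added nodes 20; added edges (13,11,fn); (13,20,arg); (20,9,arg); (20,9,fn); result: nodes: 5:c1, 8:c4, 9:app, 11:c2, 13:app, 14:c3, 15:c3, 18:app, 19:app, 20:app edges: (9,5,fn); (9,19,arg); (13,11,fn); (13,20,arg); (18,14,fn); (18,15,arg); (19,8,arg); (19,8,fn); (20,9,arg); (20,9,fn)
final:
nodes: 5:c1, 8:c4, 9:app, 11:c2, 13:app, 14:c3, 15:c3, 18:app, 19:app, 20:app
edges: (9,5,fn); (9,19,arg); (13,11,fn); (13,20,arg); (18,14,fn); (18,15,arg); (19,8,arg); (19,8,fn); (20,9,arg); (20,9,fn)


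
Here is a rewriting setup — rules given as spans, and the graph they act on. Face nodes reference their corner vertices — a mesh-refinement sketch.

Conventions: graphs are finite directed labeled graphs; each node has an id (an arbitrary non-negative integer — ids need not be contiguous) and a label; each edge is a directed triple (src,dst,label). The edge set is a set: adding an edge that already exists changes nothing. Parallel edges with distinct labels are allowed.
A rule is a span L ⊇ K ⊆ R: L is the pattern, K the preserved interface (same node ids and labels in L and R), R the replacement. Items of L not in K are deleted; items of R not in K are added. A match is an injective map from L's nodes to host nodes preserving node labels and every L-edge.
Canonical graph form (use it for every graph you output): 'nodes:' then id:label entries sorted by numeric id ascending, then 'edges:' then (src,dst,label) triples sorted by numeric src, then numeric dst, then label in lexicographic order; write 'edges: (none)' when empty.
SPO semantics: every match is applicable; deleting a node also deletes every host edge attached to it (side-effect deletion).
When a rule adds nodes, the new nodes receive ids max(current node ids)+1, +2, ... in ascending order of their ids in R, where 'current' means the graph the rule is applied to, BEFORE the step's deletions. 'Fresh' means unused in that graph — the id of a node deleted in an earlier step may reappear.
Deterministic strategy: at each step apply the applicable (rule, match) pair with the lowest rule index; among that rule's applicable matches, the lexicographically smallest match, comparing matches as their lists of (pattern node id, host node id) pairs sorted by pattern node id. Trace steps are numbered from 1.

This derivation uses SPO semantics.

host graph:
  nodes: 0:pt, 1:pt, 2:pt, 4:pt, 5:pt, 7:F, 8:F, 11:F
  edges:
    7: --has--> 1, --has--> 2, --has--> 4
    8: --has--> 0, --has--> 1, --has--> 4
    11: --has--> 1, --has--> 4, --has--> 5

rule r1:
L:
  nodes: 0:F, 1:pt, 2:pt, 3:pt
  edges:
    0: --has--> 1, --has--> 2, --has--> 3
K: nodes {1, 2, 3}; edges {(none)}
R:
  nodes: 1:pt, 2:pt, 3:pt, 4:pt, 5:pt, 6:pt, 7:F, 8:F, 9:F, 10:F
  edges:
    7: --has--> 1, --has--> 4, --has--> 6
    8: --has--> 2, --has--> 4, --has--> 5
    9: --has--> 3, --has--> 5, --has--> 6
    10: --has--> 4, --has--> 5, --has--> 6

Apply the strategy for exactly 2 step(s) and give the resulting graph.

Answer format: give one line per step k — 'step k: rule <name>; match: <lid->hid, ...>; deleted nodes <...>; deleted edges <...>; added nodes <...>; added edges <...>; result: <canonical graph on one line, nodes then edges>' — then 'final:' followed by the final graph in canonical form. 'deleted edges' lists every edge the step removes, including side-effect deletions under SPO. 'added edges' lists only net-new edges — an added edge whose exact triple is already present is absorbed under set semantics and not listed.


step 1: rule r1; match: 0->7, 1->1, 2->2, 3->4; deleted nodes 7; deleted edges (7,1,has); (7,2,has); (7,4,has); added nodes 12, 13, 14, 15, 16, 17, 18; added edges (15,1,has); (15,12,has); (15,14,has); (16,2,has); (16,12,has); (16,13,has); (17,4,has); (17,13,has); (17,14,has); (18,12,has); (18,13,has); (18,14,has); result: nodes: 0:pt, 1:pt, 2:pt, 4:pt, 5:pt, 8:F, 11:F, 12:pt, 13:pt, 14:pt, 15:F, 16:F, 17:F, 18:F edges: (8,0,has); (8,1,has); (8,4,has); (11,1,has); (11,4,has); (11,5,has); (15,1,has); (15,12,has); (15,14,has); (16,2,has); (16,12,has); (16,13,has); (17,4,has); (17,13,has); (17,14,has); (18,12,has); (18,13,has); (18,14,has)
step 2: rule r1; match: 0->8, 1->0, 2->1, 3->4; deleted nodes 8; deleted edges (8,0,has); (8,1,has); (8,4,has); added nodes 19, 20, 21, 22, 23, 24, 25; added edges (22,0,has); (22,19,has); (22,21,has); (23,1,has); (23,19,has); (23,20,has); (24,4,has); (24,20,has); (24,21,has); (25,19,has); (25,20,has); (25,21,has); result: nodes: 0:pt, 1:pt, 2:pt, 4:pt, 5:pt, 11:F, 12:pt, 13:pt, 14:pt, 15:F, 16:F, 17:F, 18:F, 19:pt, 20:pt, 21:pt, 22:F, 23:F, 24:F, 25:F edges: (11,1,has); (11,4,has); (11,5,has); (15,1,has); (15,12,has); (15,14,has); (16,2,has); (16,12,has); (16,13,has); (17,4,has); (17,13,has); (17,14,has); (18,12,has); (18,13,has); (18,14,has); (22,0,has); (22,19,has); (22,21,has); (23,1,has); (23,19,has); (23,20,has); (24,4,has); (24,20,has); (24,21,has); (25,19,has); (25,20,has); (25,21,has)
final:
nodes: 0:pt, 1:pt, 2:pt, 4:pt, 5:pt, 11:F, 12:pt, 13:pt, 14:pt, 15:F, 16:F, 17:F, 18:F, 19:pt, 20:pt, 21:pt, 22:F, 23:F, 24:F, 25:F
edges: (11,1,has); (11,4,has); (11,5,has); (15,1,has); (15,12,has); (15,14,has); (16,2,has); (16,12,has); (16,13,has); (17,4,has); (17,13,has); (17,14,has); (18,12,has); (18,13,has); (18,14,has); (22,0,has); (22,19,has); (22,21,has); (23,1,has); (23,19,has); (23,20,has); (24,4,has); (24,20,has); (24,21,has); (25,19,has); (25,20,has); (25,21,has)


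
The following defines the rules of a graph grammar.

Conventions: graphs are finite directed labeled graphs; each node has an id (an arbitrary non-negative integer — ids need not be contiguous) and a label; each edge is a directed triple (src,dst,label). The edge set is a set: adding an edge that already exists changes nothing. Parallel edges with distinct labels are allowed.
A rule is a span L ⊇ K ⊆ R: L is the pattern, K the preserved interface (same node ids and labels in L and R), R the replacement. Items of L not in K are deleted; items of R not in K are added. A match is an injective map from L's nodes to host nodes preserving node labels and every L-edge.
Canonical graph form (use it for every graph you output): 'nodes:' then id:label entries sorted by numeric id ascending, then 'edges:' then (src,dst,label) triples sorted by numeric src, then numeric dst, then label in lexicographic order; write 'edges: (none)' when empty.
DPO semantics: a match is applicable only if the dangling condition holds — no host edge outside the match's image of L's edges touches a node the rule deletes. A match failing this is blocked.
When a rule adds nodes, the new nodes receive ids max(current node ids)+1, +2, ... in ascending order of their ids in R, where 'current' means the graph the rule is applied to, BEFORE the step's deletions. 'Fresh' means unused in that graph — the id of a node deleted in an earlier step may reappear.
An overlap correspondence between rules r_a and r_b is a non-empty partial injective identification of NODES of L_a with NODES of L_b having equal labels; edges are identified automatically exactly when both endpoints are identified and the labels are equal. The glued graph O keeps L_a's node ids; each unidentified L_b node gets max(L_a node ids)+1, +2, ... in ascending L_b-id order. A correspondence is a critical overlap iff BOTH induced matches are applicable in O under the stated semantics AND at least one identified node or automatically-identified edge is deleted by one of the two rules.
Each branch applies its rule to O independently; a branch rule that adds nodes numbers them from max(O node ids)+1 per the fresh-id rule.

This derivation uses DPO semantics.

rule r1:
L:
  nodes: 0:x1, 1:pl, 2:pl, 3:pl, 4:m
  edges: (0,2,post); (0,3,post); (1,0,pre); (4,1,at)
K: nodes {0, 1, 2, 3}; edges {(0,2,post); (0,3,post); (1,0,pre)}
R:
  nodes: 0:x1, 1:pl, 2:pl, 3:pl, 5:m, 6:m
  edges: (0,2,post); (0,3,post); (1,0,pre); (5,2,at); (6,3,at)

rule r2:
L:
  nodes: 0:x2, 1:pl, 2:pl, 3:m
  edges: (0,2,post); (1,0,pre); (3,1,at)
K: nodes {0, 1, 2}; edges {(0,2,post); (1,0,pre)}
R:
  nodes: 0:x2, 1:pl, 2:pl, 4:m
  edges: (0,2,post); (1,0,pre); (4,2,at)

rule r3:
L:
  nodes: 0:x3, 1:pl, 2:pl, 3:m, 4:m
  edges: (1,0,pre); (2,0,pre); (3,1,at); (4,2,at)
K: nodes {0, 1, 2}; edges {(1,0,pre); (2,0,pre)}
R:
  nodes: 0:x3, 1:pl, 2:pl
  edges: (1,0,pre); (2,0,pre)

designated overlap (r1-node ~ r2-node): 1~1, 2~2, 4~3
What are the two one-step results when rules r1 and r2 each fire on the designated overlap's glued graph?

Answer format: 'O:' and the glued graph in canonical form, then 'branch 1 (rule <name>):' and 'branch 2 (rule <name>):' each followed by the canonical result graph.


O:
nodes: 0:x1, 1:pl, 2:pl, 3:pl, 4:m, 5:x2
edges: (0,2,post); (0,3,post); (1,0,pre); (1,5,pre); (4,1,at); (5,2,post)
branch 1 (rule r1):
nodes: 0:x1, 1:pl, 2:pl, 3:pl, 5:x2, 6:m, 7:m
edges: (0,2,post); (0,3,post); (1,0,pre); (1,5,pre); (5,2,post); (6,2,at); (7,3,at)
branch 2 (rule r2):
nodes: 0:x1, 1:pl, 2:pl, 3:pl, 5:x2, 6:m
edges: (0,2,post); (0,3,post); (1,0,pre); (1,5,pre); (5,2,post); (6,2,at)


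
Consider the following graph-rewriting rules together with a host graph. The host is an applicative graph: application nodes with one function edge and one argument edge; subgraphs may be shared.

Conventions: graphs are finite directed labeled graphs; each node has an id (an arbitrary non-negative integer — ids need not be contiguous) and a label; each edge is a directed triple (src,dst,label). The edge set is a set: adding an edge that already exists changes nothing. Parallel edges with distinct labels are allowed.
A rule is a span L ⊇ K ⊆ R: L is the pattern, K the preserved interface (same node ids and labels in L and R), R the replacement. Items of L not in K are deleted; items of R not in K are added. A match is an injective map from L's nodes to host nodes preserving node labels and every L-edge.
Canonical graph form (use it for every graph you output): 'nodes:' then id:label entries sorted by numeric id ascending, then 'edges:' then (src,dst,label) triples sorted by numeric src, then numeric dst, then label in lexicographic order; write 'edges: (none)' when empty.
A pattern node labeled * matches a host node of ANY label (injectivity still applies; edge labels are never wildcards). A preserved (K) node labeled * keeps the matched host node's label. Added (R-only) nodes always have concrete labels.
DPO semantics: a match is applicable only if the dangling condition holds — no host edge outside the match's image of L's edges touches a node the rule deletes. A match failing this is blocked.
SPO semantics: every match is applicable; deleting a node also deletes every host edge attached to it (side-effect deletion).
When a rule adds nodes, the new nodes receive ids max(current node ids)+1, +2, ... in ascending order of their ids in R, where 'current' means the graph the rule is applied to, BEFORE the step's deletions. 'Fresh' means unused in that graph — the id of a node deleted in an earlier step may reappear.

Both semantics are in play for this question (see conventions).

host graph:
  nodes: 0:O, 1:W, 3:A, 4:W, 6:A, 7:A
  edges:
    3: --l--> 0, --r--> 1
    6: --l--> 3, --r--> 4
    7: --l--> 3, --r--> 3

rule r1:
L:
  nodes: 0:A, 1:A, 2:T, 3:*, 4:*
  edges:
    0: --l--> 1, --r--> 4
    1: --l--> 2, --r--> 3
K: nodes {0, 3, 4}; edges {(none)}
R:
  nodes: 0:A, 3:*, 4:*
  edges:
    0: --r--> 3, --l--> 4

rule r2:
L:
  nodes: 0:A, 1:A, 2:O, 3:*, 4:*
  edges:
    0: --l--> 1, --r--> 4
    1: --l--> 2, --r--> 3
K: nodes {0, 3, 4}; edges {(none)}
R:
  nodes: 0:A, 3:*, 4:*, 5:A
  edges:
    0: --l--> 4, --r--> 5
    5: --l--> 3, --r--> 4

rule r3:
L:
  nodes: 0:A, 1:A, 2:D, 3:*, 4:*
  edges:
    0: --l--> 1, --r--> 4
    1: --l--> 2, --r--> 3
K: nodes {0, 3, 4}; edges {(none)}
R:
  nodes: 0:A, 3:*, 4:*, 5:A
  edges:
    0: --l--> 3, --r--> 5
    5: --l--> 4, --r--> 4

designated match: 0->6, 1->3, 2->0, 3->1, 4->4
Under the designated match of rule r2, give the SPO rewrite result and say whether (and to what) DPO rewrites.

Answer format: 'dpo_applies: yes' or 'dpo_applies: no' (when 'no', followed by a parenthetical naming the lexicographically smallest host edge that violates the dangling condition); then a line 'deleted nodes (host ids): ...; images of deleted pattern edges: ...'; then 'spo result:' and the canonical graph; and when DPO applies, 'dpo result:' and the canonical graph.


dpo_applies: no
(the rule deletes node 3, which keeps host edge (7,3,l) outside the match image — the dangling condition fails, DPO blocks; SPO proceeds and side-deletes such edges)
deleted nodes (host ids): 0, 3; images of deleted pattern edges: (3,0,l); (3,1,r); (6,3,l); (6,4,r)
spo result:
nodes: 1:W, 4:W, 6:A, 7:A, 8:A
edges: (6,4,l); (6,8,r); (8,1,l); (8,4,r)
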